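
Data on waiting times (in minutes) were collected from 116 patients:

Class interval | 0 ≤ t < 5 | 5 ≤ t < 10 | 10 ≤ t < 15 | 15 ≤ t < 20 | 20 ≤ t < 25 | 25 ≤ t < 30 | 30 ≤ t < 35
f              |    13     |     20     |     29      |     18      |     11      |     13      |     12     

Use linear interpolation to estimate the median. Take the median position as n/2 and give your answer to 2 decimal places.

Cumulative frequencies: 13, 33, 62, 80, 91, 104, 116
n = 116; position = n/2 = 58.
This falls in the class 10 ≤ t < 15: L = 10, F = 33, f = 29, h = 5.
Median ≈ 10 + ((58 − 33) / 29) × 5 = 14.3103

14.31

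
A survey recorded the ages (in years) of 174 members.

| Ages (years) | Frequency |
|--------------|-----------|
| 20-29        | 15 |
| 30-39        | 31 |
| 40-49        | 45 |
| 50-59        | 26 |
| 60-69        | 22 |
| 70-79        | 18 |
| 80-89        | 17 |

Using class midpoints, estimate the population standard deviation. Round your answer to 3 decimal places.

Midpoints: 24.5, 34.5, 44.5, 54.5, 64.5, 74.5, 84.5
n = 174, Σfm = 9053, mean = 52.0287
Σfm² = 525053.5
Σf(m − x̄)² = Σfm² − (Σfm)²/n = 525053.5 − 9053²/174 = 54037.3563
Population variance = 54037.3563 / 174 = 310.5595
Standard deviation = √310.5595 = 17.6227

17.623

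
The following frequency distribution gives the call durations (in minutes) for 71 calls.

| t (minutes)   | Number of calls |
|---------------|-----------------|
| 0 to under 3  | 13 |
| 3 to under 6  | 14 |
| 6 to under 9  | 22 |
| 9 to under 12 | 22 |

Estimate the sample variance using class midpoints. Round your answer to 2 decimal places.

10.73

Midpoints: 1.5, 4.5, 7.5, 10.5
n = 71, Σfm = 478.5, mean = 6.7394
Σfm² = 3975.75
Σf(m − x̄)² = Σfm² − (Σfm)²/n = 3975.75 − 478.5²/71 = 750.9296
Sample variance = 750.9296 / 70 = 10.7276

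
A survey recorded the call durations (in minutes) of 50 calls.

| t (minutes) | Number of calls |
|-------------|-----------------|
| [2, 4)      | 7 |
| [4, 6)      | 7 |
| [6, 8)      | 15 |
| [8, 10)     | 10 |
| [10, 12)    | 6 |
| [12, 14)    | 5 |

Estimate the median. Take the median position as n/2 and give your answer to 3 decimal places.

Cumulative frequencies: 7, 14, 29, 39, 45, 50
n = 50; position = n/2 = 25.
This falls in the class [6, 8): L = 6, F = 14, f = 15, h = 2.
Median ≈ 6 + ((25 − 14) / 15) × 2 = 7.4667

7.467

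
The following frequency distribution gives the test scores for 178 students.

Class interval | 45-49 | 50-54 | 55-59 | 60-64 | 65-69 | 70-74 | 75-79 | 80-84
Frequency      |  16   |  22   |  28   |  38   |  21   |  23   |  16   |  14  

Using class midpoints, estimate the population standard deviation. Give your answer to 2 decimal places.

Midpoints: 47, 52, 57, 62, 67, 72, 77, 82
n = 178, Σfm = 11291, mean = 63.4326
Σfm² = 734377
Σf(m − x̄)² = Σfm² − (Σfm)²/n = 734377 − 11291²/178 = 18159.6910
Population variance = 18159.6910 / 178 = 102.0207
Standard deviation = √102.0207 = 10.1005

10.10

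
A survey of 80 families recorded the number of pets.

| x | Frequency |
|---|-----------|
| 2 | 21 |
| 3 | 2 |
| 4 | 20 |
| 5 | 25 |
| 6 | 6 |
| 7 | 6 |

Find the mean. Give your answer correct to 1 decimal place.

4.1

Values: 2, 3, 4, 5, 6, 7
Σfx = 21×2 + 2×3 + 20×4 + 25×5 + 6×6 + 6×7 = 331
n = Σf = 80
Mean = 331 / 80 = 4.1375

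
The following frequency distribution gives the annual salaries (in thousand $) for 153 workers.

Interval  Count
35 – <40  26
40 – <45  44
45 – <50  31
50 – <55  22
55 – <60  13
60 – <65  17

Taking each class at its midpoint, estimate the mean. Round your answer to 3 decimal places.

47.598

Midpoints: 37.5, 42.5, 47.5, 52.5, 57.5, 62.5
Σfm = 26×37.5 + 44×42.5 + 31×47.5 + 22×52.5 + 13×57.5 + 17×62.5 = 7282.5
n = Σf = 153
Mean = 7282.5 / 153 = 47.5980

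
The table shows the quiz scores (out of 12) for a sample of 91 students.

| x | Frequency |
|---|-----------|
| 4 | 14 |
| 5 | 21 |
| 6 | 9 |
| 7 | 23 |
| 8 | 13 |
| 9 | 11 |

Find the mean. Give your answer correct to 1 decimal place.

Values: 4, 5, 6, 7, 8, 9
Σfx = 14×4 + 21×5 + 9×6 + 23×7 + 13×8 + 11×9 = 579
n = Σf = 91
Mean = 579 / 91 = 6.3626

6.4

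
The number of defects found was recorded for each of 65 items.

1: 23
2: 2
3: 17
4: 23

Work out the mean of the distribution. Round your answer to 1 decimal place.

2.6

Values: 1, 2, 3, 4
Σfx = 23×1 + 2×2 + 17×3 + 23×4 = 170
n = Σf = 65
Mean = 170 / 65 = 2.6154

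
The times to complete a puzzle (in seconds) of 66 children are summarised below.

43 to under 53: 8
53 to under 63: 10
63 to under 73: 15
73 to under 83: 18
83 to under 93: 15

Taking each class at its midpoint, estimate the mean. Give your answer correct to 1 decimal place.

Midpoints: 48, 58, 68, 78, 88
Σfm = 8×48 + 10×58 + 15×68 + 18×78 + 15×88 = 4708
n = Σf = 66
Mean = 4708 / 66 = 71.3333

71.3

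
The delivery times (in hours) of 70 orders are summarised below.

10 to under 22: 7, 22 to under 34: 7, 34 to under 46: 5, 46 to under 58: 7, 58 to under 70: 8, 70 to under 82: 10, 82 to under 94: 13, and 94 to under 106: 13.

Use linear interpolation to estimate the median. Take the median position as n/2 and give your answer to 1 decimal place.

Cumulative frequencies: 7, 14, 19, 26, 34, 44, 57, 70
n = 70; position = n/2 = 35.
This falls in the class 70 to under 82: L = 70, F = 34, f = 10, h = 12.
Median ≈ 70 + ((35 − 34) / 10) × 12 = 71.2000

71.2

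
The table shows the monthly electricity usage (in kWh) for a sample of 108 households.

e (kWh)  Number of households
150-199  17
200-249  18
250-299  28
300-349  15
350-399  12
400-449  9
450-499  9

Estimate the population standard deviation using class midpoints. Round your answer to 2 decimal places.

Midpoints: 174.5, 224.5, 274.5, 324.5, 374.5, 424.5, 474.5
n = 108, Σfm = 32146, mean = 297.6481
Σfm² = 10445327
Σf(m − x̄)² = Σfm² − (Σfm)²/n = 10445327 − 32146²/108 = 877129.6296
Population variance = 877129.6296 / 108 = 8121.5706
Standard deviation = √8121.5706 = 90.1198

90.12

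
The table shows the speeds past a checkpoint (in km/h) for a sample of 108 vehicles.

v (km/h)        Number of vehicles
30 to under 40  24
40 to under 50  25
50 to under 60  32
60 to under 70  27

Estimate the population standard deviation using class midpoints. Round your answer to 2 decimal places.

10.90

Midpoints: 35, 45, 55, 65
n = 108, Σfm = 5480, mean = 50.7407
Σfm² = 290900
Σf(m − x̄)² = Σfm² − (Σfm)²/n = 290900 − 5480²/108 = 12840.7407
Population variance = 12840.7407 / 108 = 118.8957
Standard deviation = √118.8957 = 10.9039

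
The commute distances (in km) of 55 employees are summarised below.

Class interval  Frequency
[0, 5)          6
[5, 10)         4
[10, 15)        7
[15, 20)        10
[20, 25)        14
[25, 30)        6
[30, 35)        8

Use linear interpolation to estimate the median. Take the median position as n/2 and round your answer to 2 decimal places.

20.18

Cumulative frequencies: 6, 10, 17, 27, 41, 47, 55
n = 55; position = n/2 = 27.5.
This falls in the class [20, 25): L = 20, F = 27, f = 14, h = 5.
Median ≈ 20 + ((27.5 − 27) / 14) × 5 = 20.1786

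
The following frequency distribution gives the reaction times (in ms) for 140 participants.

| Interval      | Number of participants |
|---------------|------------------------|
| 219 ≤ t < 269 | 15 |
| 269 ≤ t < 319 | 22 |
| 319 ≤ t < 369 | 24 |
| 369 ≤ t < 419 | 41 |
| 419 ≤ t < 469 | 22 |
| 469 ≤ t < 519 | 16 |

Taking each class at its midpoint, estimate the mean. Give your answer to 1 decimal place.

372.9

Midpoints: 244, 294, 344, 394, 444, 494
Σfm = 15×244 + 22×294 + 24×344 + 41×394 + 22×444 + 16×494 = 52210
n = Σf = 140
Mean = 52210 / 140 = 372.9286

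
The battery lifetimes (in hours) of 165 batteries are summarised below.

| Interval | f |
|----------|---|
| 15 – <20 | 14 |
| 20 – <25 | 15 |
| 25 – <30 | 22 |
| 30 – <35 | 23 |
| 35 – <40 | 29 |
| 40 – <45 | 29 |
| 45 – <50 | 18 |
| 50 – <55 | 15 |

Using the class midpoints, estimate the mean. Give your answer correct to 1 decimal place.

35.7

Midpoints: 17.5, 22.5, 27.5, 32.5, 37.5, 42.5, 47.5, 52.5
Σfm = 14×17.5 + 15×22.5 + 22×27.5 + 23×32.5 + 29×37.5 + 29×42.5 + 18×47.5 + 15×52.5 = 5897.5
n = Σf = 165
Mean = 5897.5 / 165 = 35.7424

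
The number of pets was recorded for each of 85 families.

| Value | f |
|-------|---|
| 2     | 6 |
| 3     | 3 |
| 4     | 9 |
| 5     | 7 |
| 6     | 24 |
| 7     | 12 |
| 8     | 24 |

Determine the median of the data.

6

Cumulative frequencies: 6, 9, 18, 25, 49, 61, 85
n = 85, so the median is the value in position (n+1)/2 = 43.
Position 43 falls at value 6.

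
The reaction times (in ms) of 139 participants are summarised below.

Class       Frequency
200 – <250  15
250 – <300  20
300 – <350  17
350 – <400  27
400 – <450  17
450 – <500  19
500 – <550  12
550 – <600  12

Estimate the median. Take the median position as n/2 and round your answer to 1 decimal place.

382.4

Cumulative frequencies: 15, 35, 52, 79, 96, 115, 127, 139
n = 139; position = n/2 = 69.5.
This falls in the class 350 – <400: L = 350, F = 52, f = 27, h = 50.
Median ≈ 350 + ((69.5 − 52) / 27) × 50 = 382.4074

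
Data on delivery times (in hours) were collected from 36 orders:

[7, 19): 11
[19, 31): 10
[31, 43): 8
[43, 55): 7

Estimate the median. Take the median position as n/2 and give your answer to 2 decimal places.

Cumulative frequencies: 11, 21, 29, 36
n = 36; position = n/2 = 18.
This falls in the class [19, 31): L = 19, F = 11, f = 10, h = 12.
Median ≈ 19 + ((18 − 11) / 10) × 12 = 27.4000

27.40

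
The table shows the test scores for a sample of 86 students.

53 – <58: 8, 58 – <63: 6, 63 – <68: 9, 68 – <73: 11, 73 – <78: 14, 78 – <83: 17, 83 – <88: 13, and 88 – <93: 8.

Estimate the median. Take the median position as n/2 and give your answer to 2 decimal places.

76.21

Cumulative frequencies: 8, 14, 23, 34, 48, 65, 78, 86
n = 86; position = n/2 = 43.
This falls in the class 73 – <78: L = 73, F = 34, f = 14, h = 5.
Median ≈ 73 + ((43 − 34) / 14) × 5 = 76.2143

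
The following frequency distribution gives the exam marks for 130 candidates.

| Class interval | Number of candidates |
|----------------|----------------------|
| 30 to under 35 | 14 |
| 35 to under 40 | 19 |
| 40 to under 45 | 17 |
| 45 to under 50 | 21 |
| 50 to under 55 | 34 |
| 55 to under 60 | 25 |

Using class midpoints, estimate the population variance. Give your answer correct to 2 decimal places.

67.63

Midpoints: 32.5, 37.5, 42.5, 47.5, 52.5, 57.5
n = 130, Σfm = 6110, mean = 47.0000
Σfm² = 295962.5
Σf(m − x̄)² = Σfm² − (Σfm)²/n = 295962.5 − 6110²/130 = 8792.5000
Population variance = 8792.5000 / 130 = 67.6346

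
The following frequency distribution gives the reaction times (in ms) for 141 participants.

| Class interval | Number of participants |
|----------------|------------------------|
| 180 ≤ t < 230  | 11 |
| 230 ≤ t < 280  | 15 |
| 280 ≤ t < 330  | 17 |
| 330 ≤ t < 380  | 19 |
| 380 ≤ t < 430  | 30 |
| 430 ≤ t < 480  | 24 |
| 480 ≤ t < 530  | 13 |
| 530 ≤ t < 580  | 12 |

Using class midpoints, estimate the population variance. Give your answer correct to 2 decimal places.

Midpoints: 205, 255, 305, 355, 405, 455, 505, 555
n = 141, Σfm = 54305, mean = 385.1418
Σfm² = 22314525
Σf(m − x̄)² = Σfm² − (Σfm)²/n = 22314525 − 54305²/141 = 1399397.1631
Population variance = 1399397.1631 / 141 = 9924.8026

9924.80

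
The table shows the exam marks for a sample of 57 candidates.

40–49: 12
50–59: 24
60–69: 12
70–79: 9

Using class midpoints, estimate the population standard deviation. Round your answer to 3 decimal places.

9.762

Midpoints: 44.5, 54.5, 64.5, 74.5
n = 57, Σfm = 3286.5, mean = 57.6579
Σfm² = 194924.25
Σf(m − x̄)² = Σfm² − (Σfm)²/n = 194924.25 − 3286.5²/57 = 5431.5789
Population variance = 5431.5789 / 57 = 95.2909
Standard deviation = √95.2909 = 9.7617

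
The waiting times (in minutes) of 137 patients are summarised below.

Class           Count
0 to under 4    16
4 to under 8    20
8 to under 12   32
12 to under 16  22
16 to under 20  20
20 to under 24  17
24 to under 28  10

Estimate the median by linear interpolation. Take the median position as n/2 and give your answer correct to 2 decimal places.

12.09

Cumulative frequencies: 16, 36, 68, 90, 110, 127, 137
n = 137; position = n/2 = 68.5.
This falls in the class 12 to under 16: L = 12, F = 68, f = 22, h = 4.
Median ≈ 12 + ((68.5 − 68) / 22) × 4 = 12.0909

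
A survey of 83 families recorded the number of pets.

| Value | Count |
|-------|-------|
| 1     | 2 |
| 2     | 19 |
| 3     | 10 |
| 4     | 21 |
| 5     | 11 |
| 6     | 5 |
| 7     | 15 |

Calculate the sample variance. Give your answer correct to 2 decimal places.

Values: 1, 2, 3, 4, 5, 6, 7
n = 83, Σfx = 344, mean = 4.1446
Σfx² = 1694
Σf(x − x̄)² = Σfx² − (Σfx)²/n = 1694 − 344²/83 = 268.2651
Sample variance = 268.2651 / 82 = 3.2715

3.27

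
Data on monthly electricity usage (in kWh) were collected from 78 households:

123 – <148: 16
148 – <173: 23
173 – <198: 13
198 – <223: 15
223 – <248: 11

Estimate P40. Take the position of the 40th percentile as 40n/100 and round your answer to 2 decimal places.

164.52

Cumulative frequencies: 16, 39, 52, 67, 78
n = 78; position = 40n/100 = 31.2.
This falls in the class 148 – <173: L = 148, F = 16, f = 23, h = 25.
40th percentile ≈ 148 + ((31.2 − 16) / 23) × 25 = 164.5217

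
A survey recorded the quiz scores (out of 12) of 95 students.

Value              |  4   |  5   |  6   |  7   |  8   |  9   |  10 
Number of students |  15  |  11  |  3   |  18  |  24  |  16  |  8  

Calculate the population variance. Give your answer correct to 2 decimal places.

3.59

Values: 4, 5, 6, 7, 8, 9, 10
n = 95, Σfx = 675, mean = 7.1053
Σfx² = 5137
Σf(x − x̄)² = Σfx² − (Σfx)²/n = 5137 − 675²/95 = 340.9474
Population variance = 340.9474 / 95 = 3.5889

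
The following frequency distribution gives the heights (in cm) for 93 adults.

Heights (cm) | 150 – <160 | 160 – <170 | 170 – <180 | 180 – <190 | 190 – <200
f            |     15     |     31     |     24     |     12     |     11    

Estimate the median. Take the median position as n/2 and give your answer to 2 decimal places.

Cumulative frequencies: 15, 46, 70, 82, 93
n = 93; position = n/2 = 46.5.
This falls in the class 170 – <180: L = 170, F = 46, f = 24, h = 10.
Median ≈ 170 + ((46.5 − 46) / 24) × 10 = 170.2083

170.21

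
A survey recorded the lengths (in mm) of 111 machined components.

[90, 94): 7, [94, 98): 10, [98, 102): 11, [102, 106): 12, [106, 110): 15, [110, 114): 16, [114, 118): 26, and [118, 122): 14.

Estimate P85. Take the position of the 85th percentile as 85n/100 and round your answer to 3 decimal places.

Cumulative frequencies: 7, 17, 28, 40, 55, 71, 97, 111
n = 111; position = 85n/100 = 94.35.
This falls in the class [114, 118): L = 114, F = 71, f = 26, h = 4.
85th percentile ≈ 114 + ((94.35 − 71) / 26) × 4 = 117.5923

117.592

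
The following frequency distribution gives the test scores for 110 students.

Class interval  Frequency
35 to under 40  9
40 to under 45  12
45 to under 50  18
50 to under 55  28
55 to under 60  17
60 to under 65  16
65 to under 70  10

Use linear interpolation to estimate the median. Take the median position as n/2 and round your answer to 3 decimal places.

52.857

Cumulative frequencies: 9, 21, 39, 67, 84, 100, 110
n = 110; position = n/2 = 55.
This falls in the class 50 to under 55: L = 50, F = 39, f = 28, h = 5.
Median ≈ 50 + ((55 − 39) / 28) × 5 = 52.8571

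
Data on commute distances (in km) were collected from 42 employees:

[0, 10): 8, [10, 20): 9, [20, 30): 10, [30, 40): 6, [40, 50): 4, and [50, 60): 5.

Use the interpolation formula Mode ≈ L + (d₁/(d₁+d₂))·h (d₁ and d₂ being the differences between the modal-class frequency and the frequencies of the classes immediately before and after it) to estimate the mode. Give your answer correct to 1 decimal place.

Modal class: [20, 30) (highest frequency 10).
d₁ = 10 − 9 = 1, d₂ = 10 − 6 = 4
Mode ≈ 20 + (1/(1+4)) × 10 = 20 + 2.0000 = 22.0000

22.0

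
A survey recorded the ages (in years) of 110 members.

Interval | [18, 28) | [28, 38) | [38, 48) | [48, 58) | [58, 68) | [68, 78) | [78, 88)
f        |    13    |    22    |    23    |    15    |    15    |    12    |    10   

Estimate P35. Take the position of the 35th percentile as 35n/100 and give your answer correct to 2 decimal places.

39.52

Cumulative frequencies: 13, 35, 58, 73, 88, 100, 110
n = 110; position = 35n/100 = 38.5.
This falls in the class [38, 48): L = 38, F = 35, f = 23, h = 10.
35th percentile ≈ 38 + ((38.5 − 35) / 23) × 10 = 39.5217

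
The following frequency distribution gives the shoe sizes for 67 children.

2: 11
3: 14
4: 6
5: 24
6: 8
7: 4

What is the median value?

5

Cumulative frequencies: 11, 25, 31, 55, 63, 67
n = 67, so the median is the value in position (n+1)/2 = 34.
Position 34 falls at value 5.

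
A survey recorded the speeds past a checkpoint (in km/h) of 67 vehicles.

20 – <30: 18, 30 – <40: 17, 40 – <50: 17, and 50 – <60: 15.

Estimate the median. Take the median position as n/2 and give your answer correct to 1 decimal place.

39.1

Cumulative frequencies: 18, 35, 52, 67
n = 67; position = n/2 = 33.5.
This falls in the class 30 – <40: L = 30, F = 18, f = 17, h = 10.
Median ≈ 30 + ((33.5 − 18) / 17) × 10 = 39.1176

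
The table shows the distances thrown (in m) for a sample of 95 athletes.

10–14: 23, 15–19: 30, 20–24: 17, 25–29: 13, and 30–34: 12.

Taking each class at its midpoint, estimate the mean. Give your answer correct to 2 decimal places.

Midpoints: 12, 17, 22, 27, 32
Σfm = 23×12 + 30×17 + 17×22 + 13×27 + 12×32 = 1895
n = Σf = 95
Mean = 1895 / 95 = 19.9474

19.95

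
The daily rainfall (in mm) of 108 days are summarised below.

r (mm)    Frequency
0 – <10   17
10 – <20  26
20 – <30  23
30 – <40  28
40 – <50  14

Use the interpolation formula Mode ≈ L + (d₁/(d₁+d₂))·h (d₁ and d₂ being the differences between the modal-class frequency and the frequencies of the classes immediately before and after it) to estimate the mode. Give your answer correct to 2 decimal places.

32.63

Modal class: 30 – <40 (highest frequency 28).
d₁ = 28 − 23 = 5, d₂ = 28 − 14 = 14
Mode ≈ 30 + (5/(5+14)) × 10 = 30 + 2.6316 = 32.6316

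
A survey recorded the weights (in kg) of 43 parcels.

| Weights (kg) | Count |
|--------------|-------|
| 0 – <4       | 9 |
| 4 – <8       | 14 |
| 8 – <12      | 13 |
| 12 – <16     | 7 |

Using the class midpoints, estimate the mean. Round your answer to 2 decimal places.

7.67

Midpoints: 2, 6, 10, 14
Σfm = 9×2 + 14×6 + 13×10 + 7×14 = 330
n = Σf = 43
Mean = 330 / 43 = 7.6744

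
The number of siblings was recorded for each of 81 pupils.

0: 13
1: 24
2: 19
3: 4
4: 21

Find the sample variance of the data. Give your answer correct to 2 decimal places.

2.05

Values: 0, 1, 2, 3, 4
n = 81, Σfx = 158, mean = 1.9506
Σfx² = 472
Σf(x − x̄)² = Σfx² − (Σfx)²/n = 472 − 158²/81 = 163.8025
Sample variance = 163.8025 / 80 = 2.0475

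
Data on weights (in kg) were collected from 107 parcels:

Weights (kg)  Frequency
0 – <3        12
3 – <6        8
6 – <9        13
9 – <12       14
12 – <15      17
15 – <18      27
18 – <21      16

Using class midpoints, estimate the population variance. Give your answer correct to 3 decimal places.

33.203

Midpoints: 1.5, 4.5, 7.5, 10.5, 13.5, 16.5, 19.5
n = 107, Σfm = 1285.5, mean = 12.0140
Σfm² = 18996.75
Σf(m − x̄)² = Σfm² − (Σfm)²/n = 18996.75 − 1285.5²/107 = 3552.7290
Population variance = 3552.7290 / 107 = 33.2031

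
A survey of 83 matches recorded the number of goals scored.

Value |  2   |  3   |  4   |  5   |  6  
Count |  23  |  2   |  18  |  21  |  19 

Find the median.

Cumulative frequencies: 23, 25, 43, 64, 83
n = 83, so the median is the value in position (n+1)/2 = 42.
Position 42 falls at value 4.

4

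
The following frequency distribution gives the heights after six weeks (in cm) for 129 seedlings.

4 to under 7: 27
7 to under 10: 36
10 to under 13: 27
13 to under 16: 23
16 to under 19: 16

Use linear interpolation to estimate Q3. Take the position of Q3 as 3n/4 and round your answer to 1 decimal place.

Cumulative frequencies: 27, 63, 90, 113, 129
n = 129; position = 3n/4 = 96.75.
This falls in the class 13 to under 16: L = 13, F = 90, f = 23, h = 3.
Upper quartile ≈ 13 + ((96.75 − 90) / 23) × 3 = 13.8804

13.9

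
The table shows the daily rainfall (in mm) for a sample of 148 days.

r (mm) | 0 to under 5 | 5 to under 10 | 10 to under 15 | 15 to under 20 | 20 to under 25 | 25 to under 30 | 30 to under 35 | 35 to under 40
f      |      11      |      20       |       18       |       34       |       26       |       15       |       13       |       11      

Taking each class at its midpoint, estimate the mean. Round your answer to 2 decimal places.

19.12

Midpoints: 2.5, 7.5, 12.5, 17.5, 22.5, 27.5, 32.5, 37.5
Σfm = 11×2.5 + 20×7.5 + 18×12.5 + 34×17.5 + 26×22.5 + 15×27.5 + 13×32.5 + 11×37.5 = 2830
n = Σf = 148
Mean = 2830 / 148 = 19.1216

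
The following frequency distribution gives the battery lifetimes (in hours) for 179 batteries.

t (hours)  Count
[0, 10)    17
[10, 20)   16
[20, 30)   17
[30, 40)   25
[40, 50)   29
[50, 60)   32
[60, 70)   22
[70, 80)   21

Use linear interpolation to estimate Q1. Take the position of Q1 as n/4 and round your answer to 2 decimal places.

26.91

Cumulative frequencies: 17, 33, 50, 75, 104, 136, 158, 179
n = 179; position = n/4 = 44.75.
This falls in the class [20, 30): L = 20, F = 33, f = 17, h = 10.
Lower quartile ≈ 20 + ((44.75 − 33) / 17) × 10 = 26.9118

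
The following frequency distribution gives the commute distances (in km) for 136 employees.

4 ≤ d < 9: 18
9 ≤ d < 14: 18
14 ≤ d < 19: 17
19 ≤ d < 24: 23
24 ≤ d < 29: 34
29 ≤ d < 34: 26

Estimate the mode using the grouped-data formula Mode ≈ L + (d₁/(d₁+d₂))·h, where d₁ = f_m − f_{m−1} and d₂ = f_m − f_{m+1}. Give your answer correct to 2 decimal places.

26.89

Modal class: 24 ≤ d < 29 (highest frequency 34).
d₁ = 34 − 23 = 11, d₂ = 34 − 26 = 8
Mode ≈ 24 + (11/(11+8)) × 5 = 24 + 2.8947 = 26.8947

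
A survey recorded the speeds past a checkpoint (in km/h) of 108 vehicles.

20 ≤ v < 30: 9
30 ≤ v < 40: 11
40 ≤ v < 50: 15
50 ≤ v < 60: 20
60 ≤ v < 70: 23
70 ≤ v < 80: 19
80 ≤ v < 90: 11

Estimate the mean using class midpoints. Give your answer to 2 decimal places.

57.78

Midpoints: 25, 35, 45, 55, 65, 75, 85
Σfm = 9×25 + 11×35 + 15×45 + 20×55 + 23×65 + 19×75 + 11×85 = 6240
n = Σf = 108
Mean = 6240 / 108 = 57.7778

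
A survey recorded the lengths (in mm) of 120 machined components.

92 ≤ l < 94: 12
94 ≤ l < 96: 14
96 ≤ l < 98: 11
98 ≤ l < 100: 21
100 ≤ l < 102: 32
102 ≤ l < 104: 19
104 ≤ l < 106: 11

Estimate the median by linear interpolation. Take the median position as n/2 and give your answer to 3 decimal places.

Cumulative frequencies: 12, 26, 37, 58, 90, 109, 120
n = 120; position = n/2 = 60.
This falls in the class 100 ≤ l < 102: L = 100, F = 58, f = 32, h = 2.
Median ≈ 100 + ((60 − 58) / 32) × 2 = 100.1250

100.125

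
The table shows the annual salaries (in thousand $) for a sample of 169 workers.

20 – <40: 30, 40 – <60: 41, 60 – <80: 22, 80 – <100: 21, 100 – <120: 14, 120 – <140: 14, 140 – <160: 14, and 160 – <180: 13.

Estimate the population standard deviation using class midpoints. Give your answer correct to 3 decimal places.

Midpoints: 30, 50, 70, 90, 110, 130, 150, 170
n = 169, Σfm = 14050, mean = 83.1361
Σfm² = 1504100
Σf(m − x̄)² = Σfm² − (Σfm)²/n = 1504100 − 14050²/169 = 336037.8698
Population variance = 336037.8698 / 169 = 1988.3898
Standard deviation = √1988.3898 = 44.5914

44.591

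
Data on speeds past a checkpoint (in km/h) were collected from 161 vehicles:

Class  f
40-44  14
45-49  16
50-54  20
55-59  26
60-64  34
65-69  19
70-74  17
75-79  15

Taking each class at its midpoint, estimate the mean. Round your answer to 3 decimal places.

Midpoints: 42, 47, 52, 57, 62, 67, 72, 77
Σfm = 14×42 + 16×47 + 20×52 + 26×57 + 34×62 + 19×67 + 17×72 + 15×77 = 9622
n = Σf = 161
Mean = 9622 / 161 = 59.7640

59.764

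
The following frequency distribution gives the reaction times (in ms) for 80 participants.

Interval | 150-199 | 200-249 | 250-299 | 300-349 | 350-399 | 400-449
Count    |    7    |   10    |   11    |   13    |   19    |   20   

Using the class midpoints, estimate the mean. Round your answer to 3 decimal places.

328.875

Midpoints: 174.5, 224.5, 274.5, 324.5, 374.5, 424.5
Σfm = 7×174.5 + 10×224.5 + 11×274.5 + 13×324.5 + 19×374.5 + 20×424.5 = 26310
n = Σf = 80
Mean = 26310 / 80 = 328.8750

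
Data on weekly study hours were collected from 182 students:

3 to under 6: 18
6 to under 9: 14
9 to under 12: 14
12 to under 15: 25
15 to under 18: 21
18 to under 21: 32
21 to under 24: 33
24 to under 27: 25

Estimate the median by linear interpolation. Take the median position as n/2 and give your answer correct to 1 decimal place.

17.9

Cumulative frequencies: 18, 32, 46, 71, 92, 124, 157, 182
n = 182; position = n/2 = 91.
This falls in the class 15 to under 18: L = 15, F = 71, f = 21, h = 3.
Median ≈ 15 + ((91 − 71) / 21) × 3 = 17.8571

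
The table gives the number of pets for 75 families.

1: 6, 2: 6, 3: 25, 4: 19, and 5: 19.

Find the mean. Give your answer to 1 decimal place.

Values: 1, 2, 3, 4, 5
Σfx = 6×1 + 6×2 + 25×3 + 19×4 + 19×5 = 264
n = Σf = 75
Mean = 264 / 75 = 3.5200

3.5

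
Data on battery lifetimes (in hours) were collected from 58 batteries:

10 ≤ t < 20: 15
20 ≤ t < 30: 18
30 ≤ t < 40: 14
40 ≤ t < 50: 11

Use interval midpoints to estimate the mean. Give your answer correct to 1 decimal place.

28.6

Midpoints: 15, 25, 35, 45
Σfm = 15×15 + 18×25 + 14×35 + 11×45 = 1660
n = Σf = 58
Mean = 1660 / 58 = 28.6207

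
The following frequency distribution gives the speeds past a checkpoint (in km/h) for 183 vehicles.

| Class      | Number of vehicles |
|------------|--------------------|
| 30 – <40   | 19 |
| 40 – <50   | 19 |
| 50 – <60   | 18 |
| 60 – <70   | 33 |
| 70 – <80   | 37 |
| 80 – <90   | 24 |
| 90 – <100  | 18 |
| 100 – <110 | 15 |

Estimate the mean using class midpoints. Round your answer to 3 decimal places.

69.699

Midpoints: 35, 45, 55, 65, 75, 85, 95, 105
Σfm = 19×35 + 19×45 + 18×55 + 33×65 + 37×75 + 24×85 + 18×95 + 15×105 = 12755
n = Σf = 183
Mean = 12755 / 183 = 69.6995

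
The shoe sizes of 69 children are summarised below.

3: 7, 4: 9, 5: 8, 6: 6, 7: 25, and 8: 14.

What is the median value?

Cumulative frequencies: 7, 16, 24, 30, 55, 69
n = 69, so the median is the value in position (n+1)/2 = 35.
Position 35 falls at value 7.

7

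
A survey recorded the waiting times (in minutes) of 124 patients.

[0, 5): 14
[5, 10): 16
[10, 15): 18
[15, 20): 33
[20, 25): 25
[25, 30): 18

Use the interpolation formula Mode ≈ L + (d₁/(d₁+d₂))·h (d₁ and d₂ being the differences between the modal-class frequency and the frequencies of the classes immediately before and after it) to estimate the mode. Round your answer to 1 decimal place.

18.3

Modal class: [15, 20) (highest frequency 33).
d₁ = 33 − 18 = 15, d₂ = 33 − 25 = 8
Mode ≈ 15 + (15/(15+8)) × 5 = 15 + 3.2609 = 18.2609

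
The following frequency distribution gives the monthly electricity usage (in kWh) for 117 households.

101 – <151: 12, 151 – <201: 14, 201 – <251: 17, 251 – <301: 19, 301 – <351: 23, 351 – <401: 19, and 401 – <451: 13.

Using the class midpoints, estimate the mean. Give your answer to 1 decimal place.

284.1

Midpoints: 126, 176, 226, 276, 326, 376, 426
Σfm = 12×126 + 14×176 + 17×226 + 19×276 + 23×326 + 19×376 + 13×426 = 33242
n = Σf = 117
Mean = 33242 / 117 = 284.1197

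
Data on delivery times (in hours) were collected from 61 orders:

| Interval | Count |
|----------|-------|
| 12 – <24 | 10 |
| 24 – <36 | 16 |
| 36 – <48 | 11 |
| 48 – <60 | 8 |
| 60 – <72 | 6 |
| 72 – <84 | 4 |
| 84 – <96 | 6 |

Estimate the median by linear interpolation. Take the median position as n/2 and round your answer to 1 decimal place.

Cumulative frequencies: 10, 26, 37, 45, 51, 55, 61
n = 61; position = n/2 = 30.5.
This falls in the class 36 – <48: L = 36, F = 26, f = 11, h = 12.
Median ≈ 36 + ((30.5 − 26) / 11) × 12 = 40.9091

40.9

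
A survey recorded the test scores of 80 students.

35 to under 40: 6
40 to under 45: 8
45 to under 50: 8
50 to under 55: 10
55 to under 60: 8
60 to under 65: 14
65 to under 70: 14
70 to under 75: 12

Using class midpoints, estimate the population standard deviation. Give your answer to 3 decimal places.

11.009

Midpoints: 37.5, 42.5, 47.5, 52.5, 57.5, 62.5, 67.5, 72.5
n = 80, Σfm = 4620, mean = 57.7500
Σfm² = 276500
Σf(m − x̄)² = Σfm² − (Σfm)²/n = 276500 − 4620²/80 = 9695.0000
Population variance = 9695.0000 / 80 = 121.1875
Standard deviation = √121.1875 = 11.0085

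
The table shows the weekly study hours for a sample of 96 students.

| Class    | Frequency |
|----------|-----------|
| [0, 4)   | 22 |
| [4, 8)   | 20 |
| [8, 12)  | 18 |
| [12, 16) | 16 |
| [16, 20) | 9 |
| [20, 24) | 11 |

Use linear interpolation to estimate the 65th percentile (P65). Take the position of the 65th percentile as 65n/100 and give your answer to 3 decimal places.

Cumulative frequencies: 22, 42, 60, 76, 85, 96
n = 96; position = 65n/100 = 62.4.
This falls in the class [12, 16): L = 12, F = 60, f = 16, h = 4.
65th percentile ≈ 12 + ((62.4 − 60) / 16) × 4 = 12.6000

12.600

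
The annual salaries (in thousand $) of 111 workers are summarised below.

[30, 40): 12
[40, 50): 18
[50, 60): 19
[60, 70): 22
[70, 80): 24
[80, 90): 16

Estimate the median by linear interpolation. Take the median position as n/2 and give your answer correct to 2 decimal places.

Cumulative frequencies: 12, 30, 49, 71, 95, 111
n = 111; position = n/2 = 55.5.
This falls in the class [60, 70): L = 60, F = 49, f = 22, h = 10.
Median ≈ 60 + ((55.5 − 49) / 22) × 10 = 62.9545

62.95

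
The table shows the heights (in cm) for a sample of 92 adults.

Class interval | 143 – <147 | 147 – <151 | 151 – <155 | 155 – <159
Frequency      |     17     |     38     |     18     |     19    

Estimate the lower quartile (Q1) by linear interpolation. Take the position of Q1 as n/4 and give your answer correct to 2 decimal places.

Cumulative frequencies: 17, 55, 73, 92
n = 92; position = n/4 = 23.
This falls in the class 147 – <151: L = 147, F = 17, f = 38, h = 4.
Lower quartile ≈ 147 + ((23 − 17) / 38) × 4 = 147.6316

147.63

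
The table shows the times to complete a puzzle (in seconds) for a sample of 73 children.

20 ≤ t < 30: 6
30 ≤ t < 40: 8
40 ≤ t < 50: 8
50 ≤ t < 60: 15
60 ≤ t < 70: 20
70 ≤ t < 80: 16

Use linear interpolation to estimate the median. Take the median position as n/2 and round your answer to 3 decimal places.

59.667

Cumulative frequencies: 6, 14, 22, 37, 57, 73
n = 73; position = n/2 = 36.5.
This falls in the class 50 ≤ t < 60: L = 50, F = 22, f = 15, h = 10.
Median ≈ 50 + ((36.5 − 22) / 15) × 10 = 59.6667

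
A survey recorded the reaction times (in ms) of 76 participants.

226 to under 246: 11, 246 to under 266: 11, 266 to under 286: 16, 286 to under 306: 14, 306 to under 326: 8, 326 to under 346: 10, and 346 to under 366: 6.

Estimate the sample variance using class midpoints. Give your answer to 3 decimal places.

Midpoints: 236, 256, 276, 296, 316, 336, 356
n = 76, Σfm = 21996, mean = 289.4211
Σfm² = 6467216
Σf(m − x̄)² = Σfm² − (Σfm)²/n = 6467216 − 21996²/76 = 101110.5263
Sample variance = 101110.5263 / 75 = 1348.1404

1348.140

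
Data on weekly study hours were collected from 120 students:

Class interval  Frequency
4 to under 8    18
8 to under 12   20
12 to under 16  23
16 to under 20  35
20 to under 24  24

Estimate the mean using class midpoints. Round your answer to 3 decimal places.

Midpoints: 6, 10, 14, 18, 22
Σfm = 18×6 + 20×10 + 23×14 + 35×18 + 24×22 = 1788
n = Σf = 120
Mean = 1788 / 120 = 14.9000

14.900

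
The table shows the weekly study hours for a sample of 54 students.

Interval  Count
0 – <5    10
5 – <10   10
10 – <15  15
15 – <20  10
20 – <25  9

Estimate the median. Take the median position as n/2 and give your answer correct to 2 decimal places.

Cumulative frequencies: 10, 20, 35, 45, 54
n = 54; position = n/2 = 27.
This falls in the class 10 – <15: L = 10, F = 20, f = 15, h = 5.
Median ≈ 10 + ((27 − 20) / 15) × 5 = 12.3333

12.33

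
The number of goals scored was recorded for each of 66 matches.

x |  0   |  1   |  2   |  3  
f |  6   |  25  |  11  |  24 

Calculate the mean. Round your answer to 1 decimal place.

Values: 0, 1, 2, 3
Σfx = 6×0 + 25×1 + 11×2 + 24×3 = 119
n = Σf = 66
Mean = 119 / 66 = 1.8030

1.8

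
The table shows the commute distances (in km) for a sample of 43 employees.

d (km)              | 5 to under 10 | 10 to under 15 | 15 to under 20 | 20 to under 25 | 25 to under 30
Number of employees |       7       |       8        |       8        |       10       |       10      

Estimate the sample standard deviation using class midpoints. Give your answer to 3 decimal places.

7.093

Midpoints: 7.5, 12.5, 17.5, 22.5, 27.5
n = 43, Σfm = 792.5, mean = 18.4302
Σfm² = 16718.75
Σf(m − x̄)² = Σfm² − (Σfm)²/n = 16718.75 − 792.5²/43 = 2112.7907
Sample variance = 2112.7907 / 42 = 50.3045
Standard deviation = √50.3045 = 7.0926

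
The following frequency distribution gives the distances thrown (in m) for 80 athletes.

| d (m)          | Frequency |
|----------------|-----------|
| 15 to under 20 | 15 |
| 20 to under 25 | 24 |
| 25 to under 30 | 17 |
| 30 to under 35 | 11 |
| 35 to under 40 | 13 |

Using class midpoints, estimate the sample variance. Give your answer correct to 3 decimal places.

45.376

Midpoints: 17.5, 22.5, 27.5, 32.5, 37.5
n = 80, Σfm = 2115, mean = 26.4375
Σfm² = 59500
Σf(m − x̄)² = Σfm² − (Σfm)²/n = 59500 − 2115²/80 = 3584.6875
Sample variance = 3584.6875 / 79 = 45.3758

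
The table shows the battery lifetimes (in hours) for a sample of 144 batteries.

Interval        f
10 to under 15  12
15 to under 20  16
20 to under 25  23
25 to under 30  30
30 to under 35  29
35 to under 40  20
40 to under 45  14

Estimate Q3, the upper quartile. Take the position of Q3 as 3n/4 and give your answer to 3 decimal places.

Cumulative frequencies: 12, 28, 51, 81, 110, 130, 144
n = 144; position = 3n/4 = 108.
This falls in the class 30 to under 35: L = 30, F = 81, f = 29, h = 5.
Upper quartile ≈ 30 + ((108 − 81) / 29) × 5 = 34.6552

34.655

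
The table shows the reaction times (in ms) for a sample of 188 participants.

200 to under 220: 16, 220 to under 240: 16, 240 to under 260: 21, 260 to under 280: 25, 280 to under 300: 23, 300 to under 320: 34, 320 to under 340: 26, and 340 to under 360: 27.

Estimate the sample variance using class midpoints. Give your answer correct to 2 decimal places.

1902.10

Midpoints: 210, 230, 250, 270, 290, 310, 330, 350
n = 188, Σfm = 54280, mean = 288.7234
Σfm² = 16027600
Σf(m − x̄)² = Σfm² − (Σfm)²/n = 16027600 − 54280²/188 = 355693.6170
Sample variance = 355693.6170 / 187 = 1902.1049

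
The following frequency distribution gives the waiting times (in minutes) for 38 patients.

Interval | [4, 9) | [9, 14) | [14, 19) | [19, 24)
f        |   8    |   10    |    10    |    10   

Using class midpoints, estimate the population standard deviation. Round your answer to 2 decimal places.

5.46

Midpoints: 6.5, 11.5, 16.5, 21.5
n = 38, Σfm = 547, mean = 14.3947
Σfm² = 9005.5
Σf(m − x̄)² = Σfm² − (Σfm)²/n = 9005.5 − 547²/38 = 1131.5789
Population variance = 1131.5789 / 38 = 29.7784
Standard deviation = √29.7784 = 5.4570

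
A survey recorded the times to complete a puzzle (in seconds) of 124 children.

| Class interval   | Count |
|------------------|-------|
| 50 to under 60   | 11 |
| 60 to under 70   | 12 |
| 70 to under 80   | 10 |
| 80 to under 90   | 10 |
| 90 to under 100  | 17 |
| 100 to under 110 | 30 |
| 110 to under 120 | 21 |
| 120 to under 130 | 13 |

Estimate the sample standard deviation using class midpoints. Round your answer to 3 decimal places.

Midpoints: 55, 65, 75, 85, 95, 105, 115, 125
n = 124, Σfm = 11790, mean = 95.0806
Σfm² = 1177500
Σf(m − x̄)² = Σfm² − (Σfm)²/n = 1177500 − 11790²/124 = 56499.1935
Sample variance = 56499.1935 / 123 = 459.3430
Standard deviation = √459.3430 = 21.4323

21.432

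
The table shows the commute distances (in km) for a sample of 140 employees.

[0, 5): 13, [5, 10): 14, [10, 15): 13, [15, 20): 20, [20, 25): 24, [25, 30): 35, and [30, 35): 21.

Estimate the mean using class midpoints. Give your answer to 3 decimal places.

Midpoints: 2.5, 7.5, 12.5, 17.5, 22.5, 27.5, 32.5
Σfm = 13×2.5 + 14×7.5 + 13×12.5 + 20×17.5 + 24×22.5 + 35×27.5 + 21×32.5 = 2835
n = Σf = 140
Mean = 2835 / 140 = 20.2500

20.250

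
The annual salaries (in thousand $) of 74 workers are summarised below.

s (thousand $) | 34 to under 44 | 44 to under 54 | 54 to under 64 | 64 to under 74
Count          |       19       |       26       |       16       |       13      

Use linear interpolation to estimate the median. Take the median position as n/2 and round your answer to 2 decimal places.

50.92

Cumulative frequencies: 19, 45, 61, 74
n = 74; position = n/2 = 37.
This falls in the class 44 to under 54: L = 44, F = 19, f = 26, h = 10.
Median ≈ 44 + ((37 − 19) / 26) × 10 = 50.9231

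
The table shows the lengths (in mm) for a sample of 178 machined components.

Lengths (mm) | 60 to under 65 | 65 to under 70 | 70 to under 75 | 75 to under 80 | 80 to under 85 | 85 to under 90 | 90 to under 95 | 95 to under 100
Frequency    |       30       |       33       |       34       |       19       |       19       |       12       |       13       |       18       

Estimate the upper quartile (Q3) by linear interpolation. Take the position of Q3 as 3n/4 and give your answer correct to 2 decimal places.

Cumulative frequencies: 30, 63, 97, 116, 135, 147, 160, 178
n = 178; position = 3n/4 = 133.5.
This falls in the class 80 to under 85: L = 80, F = 116, f = 19, h = 5.
Upper quartile ≈ 80 + ((133.5 − 116) / 19) × 5 = 84.6053

84.61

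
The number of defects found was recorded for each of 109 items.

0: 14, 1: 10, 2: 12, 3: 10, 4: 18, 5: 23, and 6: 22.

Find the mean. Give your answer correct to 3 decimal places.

Values: 0, 1, 2, 3, 4, 5, 6
Σfx = 14×0 + 10×1 + 12×2 + 10×3 + 18×4 + 23×5 + 22×6 = 383
n = Σf = 109
Mean = 383 / 109 = 3.5138

3.514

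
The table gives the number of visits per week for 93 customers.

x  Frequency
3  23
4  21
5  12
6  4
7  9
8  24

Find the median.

Cumulative frequencies: 23, 44, 56, 60, 69, 93
n = 93, so the median is the value in position (n+1)/2 = 47.
Position 47 falls at value 5.

5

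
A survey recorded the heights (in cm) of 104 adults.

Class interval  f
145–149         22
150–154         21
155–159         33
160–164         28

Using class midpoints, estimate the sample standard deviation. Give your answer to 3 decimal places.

5.482

Midpoints: 147, 152, 157, 162
n = 104, Σfm = 16143, mean = 155.2212
Σfm² = 2508831
Σf(m − x̄)² = Σfm² − (Σfm)²/n = 2508831 − 16143²/104 = 3095.9135
Sample variance = 3095.9135 / 103 = 30.0574
Standard deviation = √30.0574 = 5.4825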